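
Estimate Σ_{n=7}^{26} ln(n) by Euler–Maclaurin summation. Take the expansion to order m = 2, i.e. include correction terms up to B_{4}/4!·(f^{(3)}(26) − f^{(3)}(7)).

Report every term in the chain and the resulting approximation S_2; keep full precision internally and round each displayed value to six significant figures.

∫_7^26 ln(x) dx evaluates to 52.0891.
Boundary: ½(f(7) + f(26)) = ½(1.94591 + 3.25810) = 2.60200.
Running total after boundary: 54.6911.
Correction k=1: B_{2}/2! · (f^{(1)}(26) − f^{(1)}(7)) = 1/12 · (0.0384615 − 0.142857) = -0.00869963.
After k=1: 54.6824.
Correction k=2: B_{4}/4! · (f^{(3)}(26) − f^{(3)}(7)) = −1/720 · (0.000113792 − 0.00583090) = 7.94043e-06.

S_2 ≈ 54.6825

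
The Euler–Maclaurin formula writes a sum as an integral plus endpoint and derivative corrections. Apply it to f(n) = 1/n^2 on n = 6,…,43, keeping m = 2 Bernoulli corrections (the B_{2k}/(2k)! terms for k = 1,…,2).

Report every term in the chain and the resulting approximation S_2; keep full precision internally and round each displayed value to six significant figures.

S_2 ≈ 0.158335

The integral term ∫_6^43 1/x^2 dx = 0.143411.
Endpoint term: (f(6) + f(43))/2 = (0.0277778 + 0.000540833)/2 = 0.0141593.
Integral + boundary = 0.157570.
Order-1 term: 1/12 · (-2.51550e-05 − (-0.00925926)) = 0.000769509.
After k=1: 0.158340.
Order-2 term: −1/720 · (-1.63256e-07 − (-0.00308642)) = -4.28647e-06.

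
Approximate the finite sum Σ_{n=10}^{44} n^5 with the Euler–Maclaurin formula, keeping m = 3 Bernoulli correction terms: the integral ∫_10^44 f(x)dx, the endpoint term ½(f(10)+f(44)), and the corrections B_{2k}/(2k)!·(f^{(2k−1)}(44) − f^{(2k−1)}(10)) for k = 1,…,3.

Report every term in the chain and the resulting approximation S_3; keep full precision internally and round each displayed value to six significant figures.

Integral: ∫_10^44 x^5 dx = 1.20922e+09.
½[f(10) + f(44)] = ½[100000 + 1.64916e+08] = 8.25081e+07.
Integral + boundary = 1.29173e+09.
Order-1 term: 1/12 · (1.87405e+07 − 50000.0) = 1.55754e+06.
Running total after k=1: 1.29328e+09.
Order-2 term: −1/720 · (116160 − 6000.00) = -153.000.
Running total after k=2: 1.29328e+09.
Order-3 term: 1/30240 · (120.000 − 120.000) = 0.00000.

S_3 ≈ 1.29328e+09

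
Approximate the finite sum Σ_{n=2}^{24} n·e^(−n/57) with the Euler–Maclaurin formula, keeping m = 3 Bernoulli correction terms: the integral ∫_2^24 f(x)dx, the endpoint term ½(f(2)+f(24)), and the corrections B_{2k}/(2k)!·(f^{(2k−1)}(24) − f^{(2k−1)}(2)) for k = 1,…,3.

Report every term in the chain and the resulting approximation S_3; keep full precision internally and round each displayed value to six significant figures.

S_3 ≈ 225.448

Integral: ∫_2^24 x·e^(−x/57) dx = 216.653.
Boundary: ½(f(2) + f(24)) = ½(1.93104 + 15.7525) = 8.84179.
So far: 225.494.
Order-1 term: 1/12 · (0.379995 − 0.931643) = -0.0459706.
Running total after k=1: 225.448.
Order-2 term: −1/720 · (0.000520993 − 0.000881097) = 5.00144e-07.
Running total after k=2: 225.448.
Order-3 term: 1/30240 · (2.84712e-07 − 4.54123e-07) = -5.60223e-12.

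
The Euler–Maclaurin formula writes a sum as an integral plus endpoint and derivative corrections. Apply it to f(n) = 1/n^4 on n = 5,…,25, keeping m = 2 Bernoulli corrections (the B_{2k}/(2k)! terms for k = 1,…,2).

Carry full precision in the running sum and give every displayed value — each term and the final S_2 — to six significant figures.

∫_5^25 1/x^4 dx evaluates to 0.00264533.
Boundary: ½(f(5) + f(25)) = ½(0.00160000 + 2.56000e-06) = 0.000801280.
So far: 0.00344661.
Order-1 term: 1/12 · (-4.09600e-07 − (-0.00128000)) = 0.000106633.
Partial sum through k=1: 0.00355325.
Order-2 term: −1/720 · (-1.96608e-08 − (-0.00153600)) = -2.13331e-06.

S_2 ≈ 0.00355111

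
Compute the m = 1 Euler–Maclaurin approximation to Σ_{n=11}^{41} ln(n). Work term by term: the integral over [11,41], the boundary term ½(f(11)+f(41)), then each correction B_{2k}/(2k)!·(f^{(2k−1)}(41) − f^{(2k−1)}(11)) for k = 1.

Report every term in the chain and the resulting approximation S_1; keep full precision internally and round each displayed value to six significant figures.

∫_11^41 ln(x) dx evaluates to 95.8796.
Endpoint term: (f(11) + f(41))/2 = (2.39790 + 3.71357)/2 = 3.05573.
So far: 98.9353.
Correction k=1: B_{2}/2! · (f^{(1)}(41) − f^{(1)}(11)) = 1/12 · (0.0243902 − 0.0909091) = -0.00554324.

S_1 ≈ 98.9298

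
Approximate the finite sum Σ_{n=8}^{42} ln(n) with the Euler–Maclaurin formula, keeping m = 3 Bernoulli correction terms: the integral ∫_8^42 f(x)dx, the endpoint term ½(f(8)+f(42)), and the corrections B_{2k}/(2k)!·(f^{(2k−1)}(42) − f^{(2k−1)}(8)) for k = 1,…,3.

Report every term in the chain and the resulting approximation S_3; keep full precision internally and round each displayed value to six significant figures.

S_3 ≈ 109.247

∫_8^42 ln(x) dx evaluates to 106.347.
½[f(8) + f(42)] = ½[2.07944 + 3.73767] = 2.90856.
Running total after boundary: 109.255.
Order-1 term: 1/12 · (0.0238095 − 0.125000) = -0.00843254.
After k=1: 109.247.
Order-2 term: −1/720 · (2.69949e-05 − 0.00390625) = 5.38785e-06.
After k=2: 109.247.
Order-3 term: 1/30240 · (1.83639e-07 − 0.000732422) = -2.42142e-08.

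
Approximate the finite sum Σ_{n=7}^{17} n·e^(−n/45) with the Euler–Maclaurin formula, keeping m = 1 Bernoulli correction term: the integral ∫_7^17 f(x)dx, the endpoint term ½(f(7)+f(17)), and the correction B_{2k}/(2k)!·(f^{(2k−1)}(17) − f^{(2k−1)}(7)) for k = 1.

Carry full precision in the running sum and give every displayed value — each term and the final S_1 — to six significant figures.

S_1 ≈ 99.4773

The integral term ∫_7^17 x·e^(−x/45) dx = 90.6805.
Boundary: ½(f(7) + f(17)) = ½(5.99158 + 11.6515) = 8.82154.
So far: 99.5020.
Order-1 term: 1/12 · (0.426460 − 0.722793) = -0.0246944.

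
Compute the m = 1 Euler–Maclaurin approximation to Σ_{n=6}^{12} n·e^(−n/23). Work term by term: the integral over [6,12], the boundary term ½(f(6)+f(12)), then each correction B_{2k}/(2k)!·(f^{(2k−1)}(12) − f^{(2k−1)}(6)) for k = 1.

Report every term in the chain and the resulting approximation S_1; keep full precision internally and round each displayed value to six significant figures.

∫_6^12 x·e^(−x/23) dx evaluates to 36.0870.
½[f(6) + f(12)] = ½[4.62229 + 7.12185] = 5.87207.
Running total after boundary: 41.9590.
Correction k=1: B_{2}/2! · (f^{(1)}(12) − f^{(1)}(6)) = 1/12 · (0.283842 − 0.569412) = -0.0237975.

S_1 ≈ 41.9352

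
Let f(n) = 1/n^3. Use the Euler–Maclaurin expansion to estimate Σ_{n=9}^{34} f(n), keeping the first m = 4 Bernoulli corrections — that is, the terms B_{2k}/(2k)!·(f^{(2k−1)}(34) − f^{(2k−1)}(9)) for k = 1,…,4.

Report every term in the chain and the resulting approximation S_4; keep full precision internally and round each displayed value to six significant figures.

S_4 ≈ 0.00647667

∫_9^34 1/x^3 dx evaluates to 0.00574031.
Endpoint term: (f(9) + f(34))/2 = (0.00137174 + 2.54427e-05)/2 = 0.000698592.
So far: 0.00643891.
Correction k=1: B_{2}/2! · (f^{(1)}(34) − f^{(1)}(9)) = 1/12 · (-2.24494e-06 − (-0.000457247)) = 3.79169e-05.
Running total after k=1: 0.00647682.
Correction k=2: B_{4}/4! · (f^{(3)}(34) − f^{(3)}(9)) = −1/720 · (-3.88399e-08 − (-0.000112901)) = -1.56752e-07.
Running total after k=2: 0.00647667.
Correction k=3: B_{6}/6! · (f^{(5)}(34) − f^{(5)}(9)) = 1/30240 · (-1.41114e-09 − (-5.85410e-05)) = 1.93583e-09.
Running total after k=3: 0.00647667.
Correction k=4: B_{8}/8! · (f^{(7)}(34) − f^{(7)}(9)) = −1/1209600 · (-8.78909e-11 − (-5.20365e-05)) = -4.30195e-11.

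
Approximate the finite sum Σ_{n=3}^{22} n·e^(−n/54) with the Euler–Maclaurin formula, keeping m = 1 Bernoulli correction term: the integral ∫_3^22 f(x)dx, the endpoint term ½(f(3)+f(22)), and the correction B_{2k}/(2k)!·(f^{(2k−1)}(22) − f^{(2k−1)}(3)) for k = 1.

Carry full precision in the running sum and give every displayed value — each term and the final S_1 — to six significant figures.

S_1 ≈ 189.669

Integral: ∫_3^22 x·e^(−x/54) dx = 180.972.
Boundary: ½(f(3) + f(22)) = ½(2.83788 + 14.6382) = 8.73804.
So far: 189.710.
Correction k=1: B_{2}/2! · (f^{(1)}(22) − f^{(1)}(3)) = 1/12 · (0.394295 − 0.893406) = -0.0415926.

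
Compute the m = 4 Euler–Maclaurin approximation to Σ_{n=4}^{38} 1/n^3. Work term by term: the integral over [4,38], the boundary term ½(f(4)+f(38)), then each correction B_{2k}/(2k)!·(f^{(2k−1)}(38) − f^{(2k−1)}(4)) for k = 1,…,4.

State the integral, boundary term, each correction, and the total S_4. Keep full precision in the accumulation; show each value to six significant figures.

Integral: ∫_4^38 1/x^3 dx = 0.0309037.
Endpoint term: (f(4) + f(38))/2 = (0.0156250 + 1.82242e-05)/2 = 0.00782161.
Running total after boundary: 0.0387254.
Order-1 term: 1/12 · (-1.43876e-06 − (-0.0117188)) = 0.000976443.
Running total after k=1: 0.0397018.
Order-2 term: −1/720 · (-1.99274e-08 − (-0.0146484)) = -2.03450e-05.
Running total after k=2: 0.0396814.
Order-3 term: 1/30240 · (-5.79605e-10 − (-0.0384521)) = 1.27157e-06.
Running total after k=3: 0.0396827.
Order-4 term: −1/1209600 · (-2.88999e-11 − (-0.173035)) = -1.43051e-07.

S_4 ≈ 0.0396826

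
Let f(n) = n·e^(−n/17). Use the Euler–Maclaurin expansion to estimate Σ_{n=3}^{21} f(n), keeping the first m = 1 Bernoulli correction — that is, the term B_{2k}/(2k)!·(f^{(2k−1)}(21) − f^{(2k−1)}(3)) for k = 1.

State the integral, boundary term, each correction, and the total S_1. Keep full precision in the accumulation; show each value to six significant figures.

S_1 ≈ 101.419

The integral term ∫_3^21 x·e^(−x/17) dx = 97.1720.
Endpoint term: (f(3) + f(21))/2 = (2.51467 + 6.10573)/2 = 4.31020.
So far: 101.482.
Order-1 term: 1/12 · (-0.0684116 − 0.690302) = -0.0632261.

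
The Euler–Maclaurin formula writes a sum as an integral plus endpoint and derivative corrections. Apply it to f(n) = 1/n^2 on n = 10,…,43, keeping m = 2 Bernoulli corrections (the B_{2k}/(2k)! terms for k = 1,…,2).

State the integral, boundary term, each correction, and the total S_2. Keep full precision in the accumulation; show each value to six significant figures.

S_2 ≈ 0.0821788

Integral: ∫_10^43 1/x^2 dx = 0.0767442.
Endpoint term: (f(10) + f(43))/2 = (0.0100000 + 0.000540833)/2 = 0.00527042.
Integral + boundary = 0.0820146.
Order-1 term: 1/12 · (-2.51550e-05 − (-0.00200000)) = 0.000164570.
After k=1: 0.0821792.
Order-2 term: −1/720 · (-1.63256e-07 − (-0.000240000)) = -3.33107e-07.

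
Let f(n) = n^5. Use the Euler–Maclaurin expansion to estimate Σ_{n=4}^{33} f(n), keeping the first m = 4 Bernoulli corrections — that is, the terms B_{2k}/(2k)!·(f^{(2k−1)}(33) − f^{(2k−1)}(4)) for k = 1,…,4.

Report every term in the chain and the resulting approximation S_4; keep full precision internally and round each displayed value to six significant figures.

∫_4^33 x^5 dx evaluates to 2.15244e+08.
Boundary: ½(f(4) + f(33)) = ½(1024.00 + 3.91354e+07) = 1.95682e+07.
Running total after boundary: 2.34812e+08.
Correction k=1: B_{2}/2! · (f^{(1)}(33) − f^{(1)}(4)) = 1/12 · (5.92960e+06 − 1280.00) = 494027.
After k=1: 2.35306e+08.
Correction k=2: B_{4}/4! · (f^{(3)}(33) − f^{(3)}(4)) = −1/720 · (65340.0 − 960.000) = -89.4167.
After k=2: 2.35306e+08.
Correction k=3: B_{6}/6! · (f^{(5)}(33) − f^{(5)}(4)) = 1/30240 · (120.000 − 120.000) = 0.00000.
After k=3: 2.35306e+08.
Correction k=4: B_{8}/8! · (f^{(7)}(33) − f^{(7)}(4)) = −1/1209600 · (0.00000 − 0.00000) = 0.00000.

S_4 ≈ 2.35306e+08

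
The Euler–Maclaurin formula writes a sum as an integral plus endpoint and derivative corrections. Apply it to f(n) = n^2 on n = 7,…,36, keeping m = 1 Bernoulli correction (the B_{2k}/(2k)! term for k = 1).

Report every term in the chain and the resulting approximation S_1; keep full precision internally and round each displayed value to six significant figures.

S_1 ≈ 16115.0

∫_7^36 x^2 dx evaluates to 15437.7.
½[f(7) + f(36)] = ½[49.0000 + 1296.00] = 672.500.
Running total after boundary: 16110.2.
Correction k=1: B_{2}/2! · (f^{(1)}(36) − f^{(1)}(7)) = 1/12 · (72.0000 − 14.0000) = 4.83333.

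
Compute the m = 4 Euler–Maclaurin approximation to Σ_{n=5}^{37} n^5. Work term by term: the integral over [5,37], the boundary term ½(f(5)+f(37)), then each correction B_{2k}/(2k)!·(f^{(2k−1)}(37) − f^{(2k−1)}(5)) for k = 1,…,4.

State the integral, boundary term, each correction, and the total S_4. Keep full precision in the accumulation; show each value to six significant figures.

S_4 ≈ 4.63073e+08

The integral term ∫_5^37 x^5 dx = 4.27618e+08.
Boundary: ½(f(5) + f(37)) = ½(3125.00 + 6.93440e+07) = 3.46735e+07.
So far: 4.62292e+08.
Correction k=1: B_{2}/2! · (f^{(1)}(37) − f^{(1)}(5)) = 1/12 · (9.37080e+06 − 3125.00) = 780640.
Partial sum through k=1: 4.63073e+08.
Correction k=2: B_{4}/4! · (f^{(3)}(37) − f^{(3)}(5)) = −1/720 · (82140.0 − 1500.00) = -112.000.
Partial sum through k=2: 4.63073e+08.
Correction k=3: B_{6}/6! · (f^{(5)}(37) − f^{(5)}(5)) = 1/30240 · (120.000 − 120.000) = 0.00000.
Partial sum through k=3: 4.63073e+08.
Correction k=4: B_{8}/8! · (f^{(7)}(37) − f^{(7)}(5)) = −1/1209600 · (0.00000 − 0.00000) = 0.00000.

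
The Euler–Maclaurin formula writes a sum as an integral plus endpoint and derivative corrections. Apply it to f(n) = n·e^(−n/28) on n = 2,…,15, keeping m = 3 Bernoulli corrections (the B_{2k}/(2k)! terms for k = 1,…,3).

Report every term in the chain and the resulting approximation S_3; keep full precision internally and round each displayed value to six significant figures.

S_3 ≈ 82.7215

Integral: ∫_2^15 x·e^(−x/28) dx = 77.4504.
½[f(2) + f(15)] = ½[1.86213 + 8.77877] = 5.32045.
Integral + boundary = 82.7709.
Correction k=1: B_{2}/2! · (f^{(1)}(15) − f^{(1)}(2)) = 1/12 · (0.271724 − 0.864558) = -0.0494029.
Running total after k=1: 82.7214.
Correction k=2: B_{4}/4! · (f^{(3)}(15) − f^{(3)}(2)) = −1/720 · (0.00183957 − 0.00347791) = 2.27547e-06.
Running total after k=2: 82.7215.
Correction k=3: B_{6}/6! · (f^{(5)}(15) − f^{(5)}(2)) = 1/30240 · (4.25072e-06 − 7.46565e-06) = -1.06314e-10.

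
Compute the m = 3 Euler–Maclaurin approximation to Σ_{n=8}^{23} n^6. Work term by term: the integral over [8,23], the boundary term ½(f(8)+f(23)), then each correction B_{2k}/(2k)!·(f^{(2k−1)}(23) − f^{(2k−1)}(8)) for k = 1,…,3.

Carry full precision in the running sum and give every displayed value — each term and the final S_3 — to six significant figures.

S_3 ≈ 5.63453e+08

Integral: ∫_8^23 x^6 dx = 4.86104e+08.
Boundary: ½(f(8) + f(23)) = ½(262144 + 1.48036e+08) = 7.41490e+07.
So far: 5.60253e+08.
Order-1 term: 1/12 · (3.86181e+07 − 196608) = 3.20179e+06.
Running total after k=1: 5.63455e+08.
Order-2 term: −1/720 · (1.46004e+06 − 61440.0) = -1942.50.
Running total after k=2: 5.63453e+08.
Order-3 term: 1/30240 · (16560.0 − 5760.00) = 0.357143.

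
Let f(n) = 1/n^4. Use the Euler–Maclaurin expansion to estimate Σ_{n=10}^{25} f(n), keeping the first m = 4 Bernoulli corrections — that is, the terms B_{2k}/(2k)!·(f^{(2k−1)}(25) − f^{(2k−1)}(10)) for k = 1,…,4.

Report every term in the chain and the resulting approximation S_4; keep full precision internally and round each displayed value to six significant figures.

S_4 ≈ 0.000366563

∫_10^25 1/x^4 dx evaluates to 0.000312000.
Boundary: ½(f(10) + f(25)) = ½(0.000100000 + 2.56000e-06) = 5.12800e-05.
Integral + boundary = 0.000363280.
Correction k=1: B_{2}/2! · (f^{(1)}(25) − f^{(1)}(10)) = 1/12 · (-4.09600e-07 − (-4.00000e-05)) = 3.29920e-06.
Partial sum through k=1: 0.000366579.
Correction k=2: B_{4}/4! · (f^{(3)}(25) − f^{(3)}(10)) = −1/720 · (-1.96608e-08 − (-1.20000e-05)) = -1.66394e-08.
Partial sum through k=2: 0.000366563.
Correction k=3: B_{6}/6! · (f^{(5)}(25) − f^{(5)}(10)) = 1/30240 · (-1.76161e-09 − (-6.72000e-06)) = 2.22164e-10.
Partial sum through k=3: 0.000366563.
Correction k=4: B_{8}/8! · (f^{(7)}(25) − f^{(7)}(10)) = −1/1209600 · (-2.53672e-10 − (-6.04800e-06)) = -4.99979e-12.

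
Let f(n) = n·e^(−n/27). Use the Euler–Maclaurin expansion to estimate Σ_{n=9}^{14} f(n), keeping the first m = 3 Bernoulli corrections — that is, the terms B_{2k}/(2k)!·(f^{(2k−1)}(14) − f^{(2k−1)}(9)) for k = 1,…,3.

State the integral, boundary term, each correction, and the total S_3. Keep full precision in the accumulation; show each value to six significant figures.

∫_9^14 x·e^(−x/27) dx evaluates to 37.3585.
½[f(9) + f(14)] = ½[6.44878 + 8.33563] = 7.39220.
Running total after boundary: 44.7507.
k=1: B_{2}/(2)! × [f^{(1)}(14) − f^{(1)}(9)] = 1/12 × (0.286675 − 0.477688) = -0.0159177.
Partial sum through k=1: 44.7347.
k=2: B_{4}/(4)! × [f^{(3)}(14) − f^{(3)}(9)] = −1/720 × (0.00202672 − 0.00262106) = 8.25467e-07.
Partial sum through k=2: 44.7347.
k=3: B_{6}/(6)! × [f^{(5)}(14) − f^{(5)}(9)] = 1/30240 × (5.02085e-06 − 6.29197e-06) = -4.20347e-11.

S_3 ≈ 44.7347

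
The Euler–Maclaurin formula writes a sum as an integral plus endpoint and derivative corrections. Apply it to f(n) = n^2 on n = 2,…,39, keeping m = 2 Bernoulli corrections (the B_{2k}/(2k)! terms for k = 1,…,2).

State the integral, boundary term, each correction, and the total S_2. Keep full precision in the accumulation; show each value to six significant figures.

S_2 ≈ 20539.0

The integral term ∫_2^39 x^2 dx = 19770.3.
Endpoint term: (f(2) + f(39))/2 = (4.00000 + 1521.00)/2 = 762.500.
Running total after boundary: 20532.8.
k=1: B_{2}/(2)! × [f^{(1)}(39) − f^{(1)}(2)] = 1/12 × (78.0000 − 4.00000) = 6.16667.
After k=1: 20539.0.
k=2: B_{4}/(4)! × [f^{(3)}(39) − f^{(3)}(2)] = −1/720 × (0.00000 − 0.00000) = 0.00000.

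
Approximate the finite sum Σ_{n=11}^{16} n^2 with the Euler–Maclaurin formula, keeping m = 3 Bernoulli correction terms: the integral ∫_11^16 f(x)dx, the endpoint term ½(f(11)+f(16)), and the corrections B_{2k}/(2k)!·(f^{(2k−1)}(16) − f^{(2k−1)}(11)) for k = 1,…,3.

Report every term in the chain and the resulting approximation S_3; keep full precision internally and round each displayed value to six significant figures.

S_3 ≈ 1111.00

Integral: ∫_11^16 x^2 dx = 921.667.
Boundary: ½(f(11) + f(16)) = ½(121.000 + 256.000) = 188.500.
Running total after boundary: 1110.17.
Correction k=1: B_{2}/2! · (f^{(1)}(16) − f^{(1)}(11)) = 1/12 · (32.0000 − 22.0000) = 0.833333.
Partial sum through k=1: 1111.00.
Correction k=2: B_{4}/4! · (f^{(3)}(16) − f^{(3)}(11)) = −1/720 · (0.00000 − 0.00000) = 0.00000.
Partial sum through k=2: 1111.00.
Correction k=3: B_{6}/6! · (f^{(5)}(16) − f^{(5)}(11)) = 1/30240 · (0.00000 − 0.00000) = 0.00000.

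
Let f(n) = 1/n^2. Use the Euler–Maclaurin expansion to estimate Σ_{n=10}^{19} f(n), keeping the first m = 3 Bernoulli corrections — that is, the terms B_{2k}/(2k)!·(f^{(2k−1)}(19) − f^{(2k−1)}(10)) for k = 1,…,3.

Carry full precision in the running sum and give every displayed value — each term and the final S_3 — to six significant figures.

The integral term ∫_10^19 1/x^2 dx = 0.0473684.
½[f(10) + f(19)] = ½[0.0100000 + 0.00277008] = 0.00638504.
Running total after boundary: 0.0537535.
Correction k=1: B_{2}/2! · (f^{(1)}(19) − f^{(1)}(10)) = 1/12 · (-0.000291588 − (-0.00200000)) = 0.000142368.
After k=1: 0.0538958.
Correction k=2: B_{4}/4! · (f^{(3)}(19) − f^{(3)}(10)) = −1/720 · (-9.69267e-06 − (-0.000240000)) = -3.19871e-07.
After k=2: 0.0538955.
Correction k=3: B_{6}/6! · (f^{(5)}(19) − f^{(5)}(10)) = 1/30240 · (-8.05485e-07 − (-7.20000e-05)) = 2.35432e-09.

S_3 ≈ 0.0538955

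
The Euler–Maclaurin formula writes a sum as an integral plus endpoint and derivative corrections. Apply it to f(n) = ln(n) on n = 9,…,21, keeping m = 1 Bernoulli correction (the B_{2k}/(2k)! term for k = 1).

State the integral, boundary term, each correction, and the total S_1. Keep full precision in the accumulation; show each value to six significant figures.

S_1 ≈ 34.7755

Integral: ∫_9^21 ln(x) dx = 32.1599.
Endpoint term: (f(9) + f(21))/2 = (2.19722 + 3.04452)/2 = 2.62087.
Integral + boundary = 34.7808.
Order-1 term: 1/12 · (0.0476190 − 0.111111) = -0.00529101.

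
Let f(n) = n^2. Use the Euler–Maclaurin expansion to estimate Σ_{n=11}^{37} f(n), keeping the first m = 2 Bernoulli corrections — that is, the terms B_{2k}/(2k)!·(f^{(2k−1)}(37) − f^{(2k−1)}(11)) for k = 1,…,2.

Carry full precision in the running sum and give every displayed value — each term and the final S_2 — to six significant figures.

The integral term ∫_11^37 x^2 dx = 16440.7.
Boundary: ½(f(11) + f(37)) = ½(121.000 + 1369.00) = 745.000.
Integral + boundary = 17185.7.
Correction k=1: B_{2}/2! · (f^{(1)}(37) − f^{(1)}(11)) = 1/12 · (74.0000 − 22.0000) = 4.33333.
Partial sum through k=1: 17190.0.
Correction k=2: B_{4}/4! · (f^{(3)}(37) − f^{(3)}(11)) = −1/720 · (0.00000 − 0.00000) = 0.00000.

S_2 ≈ 17190.0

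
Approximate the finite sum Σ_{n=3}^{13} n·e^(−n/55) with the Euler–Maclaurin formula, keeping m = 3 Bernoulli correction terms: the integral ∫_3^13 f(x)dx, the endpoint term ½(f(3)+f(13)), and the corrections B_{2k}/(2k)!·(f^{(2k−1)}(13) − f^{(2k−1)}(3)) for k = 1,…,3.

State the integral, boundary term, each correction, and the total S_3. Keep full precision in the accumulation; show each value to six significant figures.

∫_3^13 x·e^(−x/55) dx evaluates to 67.9545.
Boundary: ½(f(3) + f(13)) = ½(2.84075 + 10.2634) = 6.55208.
So far: 74.5066.
k=1: B_{2}/(2)! × [f^{(1)}(13) − f^{(1)}(3)] = 1/12 × (0.602886 − 0.895266) = -0.0243650.
After k=1: 74.4822.
k=2: B_{4}/(4)! × [f^{(3)}(13) − f^{(3)}(3)] = −1/720 × (0.000721280 − 0.000922015) = 2.78799e-07.
After k=2: 74.4822.
k=3: B_{6}/(6)! × [f^{(5)}(13) − f^{(5)}(3)] = 1/30240 × (4.10995e-07 − 5.11760e-07) = -3.33219e-12.

S_3 ≈ 74.4822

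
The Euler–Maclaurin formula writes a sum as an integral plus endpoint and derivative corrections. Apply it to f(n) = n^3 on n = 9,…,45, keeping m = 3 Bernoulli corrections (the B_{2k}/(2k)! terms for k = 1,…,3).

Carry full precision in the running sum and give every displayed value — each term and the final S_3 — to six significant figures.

S_3 ≈ 1.06993e+06

Integral: ∫_9^45 x^3 dx = 1.02352e+06.
Boundary: ½(f(9) + f(45)) = ½(729.000 + 91125.0) = 45927.0.
Running total after boundary: 1.06944e+06.
k=1: B_{2}/(2)! × [f^{(1)}(45) − f^{(1)}(9)] = 1/12 × (6075.00 − 243.000) = 486.000.
After k=1: 1.06993e+06.
k=2: B_{4}/(4)! × [f^{(3)}(45) − f^{(3)}(9)] = −1/720 × (6.00000 − 6.00000) = 0.00000.
After k=2: 1.06993e+06.
k=3: B_{6}/(6)! × [f^{(5)}(45) − f^{(5)}(9)] = 1/30240 × (0.00000 − 0.00000) = 0.00000.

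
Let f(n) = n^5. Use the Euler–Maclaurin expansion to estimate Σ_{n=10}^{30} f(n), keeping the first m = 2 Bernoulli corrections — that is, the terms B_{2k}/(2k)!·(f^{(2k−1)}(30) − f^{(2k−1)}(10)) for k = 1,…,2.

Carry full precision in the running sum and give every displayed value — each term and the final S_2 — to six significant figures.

∫_10^30 x^5 dx evaluates to 1.21333e+08.
½[f(10) + f(30)] = ½[100000 + 2.43000e+07] = 1.22000e+07.
Integral + boundary = 1.33533e+08.
k=1: B_{2}/(2)! × [f^{(1)}(30) − f^{(1)}(10)] = 1/12 × (4.05000e+06 − 50000.0) = 333333.
Running total after k=1: 1.33867e+08.
k=2: B_{4}/(4)! × [f^{(3)}(30) − f^{(3)}(10)] = −1/720 × (54000.0 − 6000.00) = -66.6667.

S_2 ≈ 1.33867e+08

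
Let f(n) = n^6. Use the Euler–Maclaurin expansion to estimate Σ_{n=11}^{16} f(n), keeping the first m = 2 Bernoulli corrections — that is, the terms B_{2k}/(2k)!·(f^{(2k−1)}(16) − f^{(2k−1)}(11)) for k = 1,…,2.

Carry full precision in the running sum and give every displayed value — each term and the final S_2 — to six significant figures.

The integral term ∫_11^16 x^6 dx = 3.55640e+07.
Boundary: ½(f(11) + f(16)) = ½(1.77156e+06 + 1.67772e+07) = 9.27439e+06.
So far: 4.48384e+07.
Order-1 term: 1/12 · (6.29146e+06 − 966306) = 443762.
Running total after k=1: 4.52822e+07.
Order-2 term: −1/720 · (491520 − 159720) = -460.833.

S_2 ≈ 4.52817e+07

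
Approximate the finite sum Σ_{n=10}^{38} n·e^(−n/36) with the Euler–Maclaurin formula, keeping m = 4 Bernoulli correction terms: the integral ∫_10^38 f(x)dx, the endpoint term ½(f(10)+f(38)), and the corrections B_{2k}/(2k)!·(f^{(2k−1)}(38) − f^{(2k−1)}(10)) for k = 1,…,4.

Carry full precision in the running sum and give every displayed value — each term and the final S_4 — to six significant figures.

The integral term ∫_10^38 x·e^(−x/36) dx = 327.293.
½[f(10) + f(38)] = ½[7.57465 + 13.2240] = 10.3993.
Integral + boundary = 337.692.
Order-1 term: 1/12 · (-0.0193333 − 0.547058) = -0.0471993.
Running total after k=1: 337.645.
Order-2 term: −1/720 · (0.000522118 − 0.00159104) = 1.48461e-06.
Running total after k=2: 337.645.
Order-3 term: 1/30240 · (8.17248e-07 − 2.12961e-06) = -4.33980e-11.
Running total after k=3: 337.645.
Order-4 term: −1/1209600 · (9.50330e-10 − 2.33916e-09) = 1.14818e-15.

S_4 ≈ 337.645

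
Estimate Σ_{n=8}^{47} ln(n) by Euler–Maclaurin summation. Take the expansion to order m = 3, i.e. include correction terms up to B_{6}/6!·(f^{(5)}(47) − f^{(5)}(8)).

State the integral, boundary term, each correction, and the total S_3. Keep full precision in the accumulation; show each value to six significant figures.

Integral: ∫_8^47 ln(x) dx = 125.321.
Endpoint term: (f(8) + f(47))/2 = (2.07944 + 3.85015)/2 = 2.96479.
Running total after boundary: 128.286.
Order-1 term: 1/12 · (0.0212766 − 0.125000) = -0.00864362.
Partial sum through k=1: 128.278.
Order-2 term: −1/720 · (1.92636e-05 − 0.00390625) = 5.39859e-06.
Partial sum through k=2: 128.278.
Order-3 term: 1/30240 · (1.04646e-07 − 0.000732422) = -2.42168e-08.

S_3 ≈ 128.278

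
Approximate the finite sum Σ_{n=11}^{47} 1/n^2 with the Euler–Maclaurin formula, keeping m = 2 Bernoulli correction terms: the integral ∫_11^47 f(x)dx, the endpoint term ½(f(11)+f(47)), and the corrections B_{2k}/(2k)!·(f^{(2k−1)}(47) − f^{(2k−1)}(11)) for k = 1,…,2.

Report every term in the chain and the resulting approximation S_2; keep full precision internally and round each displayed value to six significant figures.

∫_11^47 1/x^2 dx evaluates to 0.0696325.
Endpoint term: (f(11) + f(47))/2 = (0.00826446 + 0.000452694)/2 = 0.00435858.
So far: 0.0739911.
k=1: B_{2}/(2)! × [f^{(1)}(47) − f^{(1)}(11)] = 1/12 × (-1.92636e-05 − (-0.00150263)) = 0.000123614.
Partial sum through k=1: 0.0741147.
k=2: B_{4}/(4)! × [f^{(3)}(47) − f^{(3)}(11)] = −1/720 × (-1.04646e-07 − (-0.000149021)) = -2.06828e-07.

S_2 ≈ 0.0741145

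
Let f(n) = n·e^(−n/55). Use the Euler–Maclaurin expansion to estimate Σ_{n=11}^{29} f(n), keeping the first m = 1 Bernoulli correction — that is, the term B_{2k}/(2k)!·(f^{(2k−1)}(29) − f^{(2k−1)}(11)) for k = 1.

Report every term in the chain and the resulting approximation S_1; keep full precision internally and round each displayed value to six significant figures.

Integral: ∫_11^29 x·e^(−x/55) dx = 245.211.
½[f(11) + f(29)] = ½[9.00604 + 17.1162] = 13.0611.
Integral + boundary = 258.272.
k=1: B_{2}/(2)! × [f^{(1)}(29) − f^{(1)}(11)] = 1/12 × (0.279010 − 0.654985) = -0.0313313.

S_1 ≈ 258.241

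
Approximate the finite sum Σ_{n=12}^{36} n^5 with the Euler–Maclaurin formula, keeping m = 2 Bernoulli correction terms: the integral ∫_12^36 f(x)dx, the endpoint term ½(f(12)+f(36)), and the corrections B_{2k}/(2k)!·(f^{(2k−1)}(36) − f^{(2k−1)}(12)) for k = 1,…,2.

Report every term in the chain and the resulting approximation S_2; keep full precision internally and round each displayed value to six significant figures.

The integral term ∫_12^36 x^5 dx = 3.62299e+08.
½[f(12) + f(36)] = ½[248832 + 6.04662e+07] = 3.03575e+07.
Running total after boundary: 3.92657e+08.
k=1: B_{2}/(2)! × [f^{(1)}(36) − f^{(1)}(12)] = 1/12 × (8.39808e+06 − 103680) = 691200.
Running total after k=1: 3.93348e+08.
k=2: B_{4}/(4)! × [f^{(3)}(36) − f^{(3)}(12)] = −1/720 × (77760.0 − 8640.00) = -96.0000.

S_2 ≈ 3.93348e+08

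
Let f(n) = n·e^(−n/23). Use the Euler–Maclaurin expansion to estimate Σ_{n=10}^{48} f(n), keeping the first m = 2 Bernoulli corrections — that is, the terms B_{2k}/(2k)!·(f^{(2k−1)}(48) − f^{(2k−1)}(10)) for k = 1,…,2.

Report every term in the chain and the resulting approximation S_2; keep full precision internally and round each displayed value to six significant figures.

S_2 ≈ 294.957

Integral: ∫_10^48 x·e^(−x/23) dx = 288.784.
Boundary: ½(f(10) + f(48)) = ½(6.47405 + 5.95508) = 6.21457.
Running total after boundary: 294.999.
Order-1 term: 1/12 · (-0.134852 − 0.365925) = -0.0417314.
After k=1: 294.957.
Order-2 term: −1/720 · (0.000214132 − 0.00313939) = 4.06285e-06.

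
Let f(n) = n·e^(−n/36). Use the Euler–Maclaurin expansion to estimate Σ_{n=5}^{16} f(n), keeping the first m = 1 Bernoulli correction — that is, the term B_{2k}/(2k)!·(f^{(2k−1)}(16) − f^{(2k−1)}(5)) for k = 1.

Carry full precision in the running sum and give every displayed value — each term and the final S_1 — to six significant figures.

Integral: ∫_5^16 x·e^(−x/36) dx = 84.3096.
½[f(5) + f(16)] = ½[4.35162 + 10.2589] = 7.30525.
So far: 91.6149.
Order-1 term: 1/12 · (0.356211 − 0.749446) = -0.0327696.

S_1 ≈ 91.5821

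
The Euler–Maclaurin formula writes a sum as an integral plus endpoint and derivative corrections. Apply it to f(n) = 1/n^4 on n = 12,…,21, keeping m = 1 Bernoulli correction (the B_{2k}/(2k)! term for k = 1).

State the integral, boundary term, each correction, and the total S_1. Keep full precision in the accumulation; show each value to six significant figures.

S_1 ≈ 0.000184850

Integral: ∫_12^21 1/x^4 dx = 0.000156908.
Endpoint term: (f(12) + f(21))/2 = (4.82253e-05 + 5.14189e-06)/2 = 2.66836e-05.
Running total after boundary: 0.000183592.
k=1: B_{2}/(2)! × [f^{(1)}(21) − f^{(1)}(12)] = 1/12 × (-9.79408e-07 − (-1.60751e-05)) = 1.25797e-06.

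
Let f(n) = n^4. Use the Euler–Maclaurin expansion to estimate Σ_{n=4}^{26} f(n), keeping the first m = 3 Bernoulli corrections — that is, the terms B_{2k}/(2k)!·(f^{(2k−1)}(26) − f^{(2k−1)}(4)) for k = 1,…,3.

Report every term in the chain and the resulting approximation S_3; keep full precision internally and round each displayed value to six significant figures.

S_3 ≈ 2.61052e+06

Integral: ∫_4^26 x^4 dx = 2.37607e+06.
Boundary: ½(f(4) + f(26)) = ½(256.000 + 456976) = 228616.
Running total after boundary: 2.60469e+06.
k=1: B_{2}/(2)! × [f^{(1)}(26) − f^{(1)}(4)] = 1/12 × (70304.0 − 256.000) = 5837.33.
Running total after k=1: 2.61052e+06.
k=2: B_{4}/(4)! × [f^{(3)}(26) − f^{(3)}(4)] = −1/720 × (624.000 − 96.0000) = -0.733333.
Running total after k=2: 2.61052e+06.
k=3: B_{6}/(6)! × [f^{(5)}(26) − f^{(5)}(4)] = 1/30240 × (0.00000 − 0.00000) = 0.00000.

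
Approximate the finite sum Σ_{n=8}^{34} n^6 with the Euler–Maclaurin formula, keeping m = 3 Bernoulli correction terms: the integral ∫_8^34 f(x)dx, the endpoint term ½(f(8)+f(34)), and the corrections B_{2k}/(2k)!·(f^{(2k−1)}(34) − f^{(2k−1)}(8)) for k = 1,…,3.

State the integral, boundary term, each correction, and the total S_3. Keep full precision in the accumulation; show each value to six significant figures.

Integral: ∫_8^34 x^6 dx = 7.50304e+09.
Endpoint term: (f(8) + f(34))/2 = (262144 + 1.54480e+09)/2 = 7.72533e+08.
So far: 8.27557e+09.
k=1: B_{2}/(2)! × [f^{(1)}(34) − f^{(1)}(8)] = 1/12 × (2.72613e+08 − 196608) = 2.27013e+07.
After k=1: 8.29827e+09.
k=2: B_{4}/(4)! × [f^{(3)}(34) − f^{(3)}(8)] = −1/720 × (4.71648e+06 − 61440.0) = -6465.33.
After k=2: 8.29826e+09.
k=3: B_{6}/(6)! × [f^{(5)}(34) − f^{(5)}(8)] = 1/30240 × (24480.0 − 5760.00) = 0.619048.

S_3 ≈ 8.29826e+09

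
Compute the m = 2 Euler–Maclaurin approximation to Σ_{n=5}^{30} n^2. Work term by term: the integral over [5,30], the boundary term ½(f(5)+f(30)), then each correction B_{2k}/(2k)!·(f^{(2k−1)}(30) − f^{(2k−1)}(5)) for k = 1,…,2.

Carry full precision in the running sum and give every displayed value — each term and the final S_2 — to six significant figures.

Integral: ∫_5^30 x^2 dx = 8958.33.
½[f(5) + f(30)] = ½[25.0000 + 900.000] = 462.500.
So far: 9420.83.
k=1: B_{2}/(2)! × [f^{(1)}(30) − f^{(1)}(5)] = 1/12 × (60.0000 − 10.0000) = 4.16667.
After k=1: 9425.00.
k=2: B_{4}/(4)! × [f^{(3)}(30) − f^{(3)}(5)] = −1/720 × (0.00000 − 0.00000) = 0.00000.

S_2 ≈ 9425.00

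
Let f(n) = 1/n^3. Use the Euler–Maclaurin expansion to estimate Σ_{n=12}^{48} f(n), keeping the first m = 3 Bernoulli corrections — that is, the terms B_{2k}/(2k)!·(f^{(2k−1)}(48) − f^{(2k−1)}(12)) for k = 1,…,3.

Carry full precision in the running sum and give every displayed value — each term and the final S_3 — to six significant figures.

Integral: ∫_12^48 1/x^3 dx = 0.00325521.
Boundary: ½(f(12) + f(48)) = ½(0.000578704 + 9.04225e-06) = 0.000293873.
Integral + boundary = 0.00354908.
Order-1 term: 1/12 · (-5.65140e-07 − (-0.000144676)) = 1.20092e-05.
Partial sum through k=1: 0.00356109.
Order-2 term: −1/720 · (-4.90573e-09 − (-2.00939e-05)) = -2.79014e-08.
Partial sum through k=2: 0.00356106.
Order-3 term: 1/30240 · (-8.94274e-11 − (-5.86071e-06)) = 1.93804e-10.

S_3 ≈ 0.00356106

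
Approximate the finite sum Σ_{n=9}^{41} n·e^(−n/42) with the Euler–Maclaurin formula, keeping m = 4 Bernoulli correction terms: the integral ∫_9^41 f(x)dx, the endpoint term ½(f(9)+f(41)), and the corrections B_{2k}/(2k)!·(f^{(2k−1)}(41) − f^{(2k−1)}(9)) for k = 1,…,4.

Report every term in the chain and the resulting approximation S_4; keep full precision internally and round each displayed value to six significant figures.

S_4 ≈ 426.821

Integral: ∫_9^41 x·e^(−x/42) dx = 415.518.
½[f(9) + f(41)] = ½[7.26406 + 15.4465] = 11.3553.
Running total after boundary: 426.873.
Order-1 term: 1/12 · (0.00897009 − 0.634164) = -0.0520995.
Running total after k=1: 426.821.
Order-2 term: −1/720 · (0.000432232 − 0.00127460) = 1.16996e-06.
Running total after k=2: 426.821.
Order-3 term: 1/30240 · (4.87176e-07 − 1.24133e-06) = -2.49389e-11.
Running total after k=3: 426.821.
Order-4 term: −1/1209600 · (4.13448e-10 − 9.97784e-10) = 4.83082e-16.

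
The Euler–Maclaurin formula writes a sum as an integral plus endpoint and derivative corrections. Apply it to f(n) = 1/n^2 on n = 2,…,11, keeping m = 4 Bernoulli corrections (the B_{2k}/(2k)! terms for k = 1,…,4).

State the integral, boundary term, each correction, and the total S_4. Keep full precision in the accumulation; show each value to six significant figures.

The integral term ∫_2^11 1/x^2 dx = 0.409091.
Endpoint term: (f(2) + f(11))/2 = (0.250000 + 0.00826446)/2 = 0.129132.
Integral + boundary = 0.538223.
Order-1 term: 1/12 · (-0.00150263 − (-0.250000)) = 0.0207081.
After k=1: 0.558931.
Order-2 term: −1/720 · (-0.000149021 − (-0.750000)) = -0.00104146.
After k=2: 0.557890.
Order-3 term: 1/30240 · (-3.69474e-05 − (-5.62500)) = 0.000186011.
After k=3: 0.558076.
Order-4 term: −1/1209600 · (-1.70996e-05 − (-78.7500)) = -6.51042e-05.

S_4 ≈ 0.558011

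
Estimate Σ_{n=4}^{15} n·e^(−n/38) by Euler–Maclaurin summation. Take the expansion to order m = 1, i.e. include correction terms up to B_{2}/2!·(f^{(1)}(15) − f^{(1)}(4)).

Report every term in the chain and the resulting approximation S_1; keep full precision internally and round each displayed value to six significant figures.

Integral: ∫_4^15 x·e^(−x/38) dx = 79.3912.
Boundary: ½(f(4) + f(15)) = ½(3.60035 + 10.1079) = 6.85411.
Running total after boundary: 86.2453.
Correction k=1: B_{2}/2! · (f^{(1)}(15) − f^{(1)}(4)) = 1/12 · (0.407861 − 0.805342) = -0.0331234.

S_1 ≈ 86.2121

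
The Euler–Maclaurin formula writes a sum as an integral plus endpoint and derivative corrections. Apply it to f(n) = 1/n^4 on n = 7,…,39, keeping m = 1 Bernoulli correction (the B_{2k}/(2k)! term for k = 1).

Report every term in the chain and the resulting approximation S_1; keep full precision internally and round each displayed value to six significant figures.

S_1 ≈ 0.00119449

The integral term ∫_7^39 1/x^4 dx = 0.000966198.
½[f(7) + f(39)] = ½[0.000416493 + 4.32257e-07] = 0.000208463.
So far: 0.00117466.
Order-1 term: 1/12 · (-4.43340e-08 − (-0.000237996)) = 1.98293e-05.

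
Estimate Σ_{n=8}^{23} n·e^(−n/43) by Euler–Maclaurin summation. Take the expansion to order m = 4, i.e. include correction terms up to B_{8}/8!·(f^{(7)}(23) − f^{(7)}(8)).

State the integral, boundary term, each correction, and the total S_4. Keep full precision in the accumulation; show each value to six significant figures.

∫_8^23 x·e^(−x/43) dx evaluates to 158.383.
Boundary: ½(f(8) + f(23)) = ½(6.64188 + 13.4720) = 10.0569.
Running total after boundary: 168.440.
k=1: B_{2}/(2)! × [f^{(1)}(23) − f^{(1)}(8)] = 1/12 × (0.272436 − 0.675773) = -0.0336114.
Running total after k=1: 168.406.
k=2: B_{4}/(4)! × [f^{(3)}(23) − f^{(3)}(8)] = −1/720 × (0.000780914 − 0.00126352) = 6.70281e-07.
Running total after k=2: 168.406.
k=3: B_{6}/(6)! × [f^{(5)}(23) − f^{(5)}(8)] = 1/30240 × (7.65001e-07 − 1.16904e-06) = -1.33611e-11.
Running total after k=3: 168.406.
k=4: B_{8}/(8)! × [f^{(7)}(23) − f^{(7)}(8)] = −1/1209600 × (5.99058e-10 − 8.94931e-10) = 2.44604e-16.

S_4 ≈ 168.406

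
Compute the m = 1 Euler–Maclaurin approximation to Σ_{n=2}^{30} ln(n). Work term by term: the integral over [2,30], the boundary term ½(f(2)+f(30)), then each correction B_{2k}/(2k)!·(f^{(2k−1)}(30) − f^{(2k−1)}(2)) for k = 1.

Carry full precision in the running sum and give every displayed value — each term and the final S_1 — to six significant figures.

∫_2^30 ln(x) dx evaluates to 72.6496.
½[f(2) + f(30)] = ½[0.693147 + 3.40120] = 2.04717.
Running total after boundary: 74.6968.
Correction k=1: B_{2}/2! · (f^{(1)}(30) − f^{(1)}(2)) = 1/12 · (0.0333333 − 0.500000) = -0.0388889.

S_1 ≈ 74.6579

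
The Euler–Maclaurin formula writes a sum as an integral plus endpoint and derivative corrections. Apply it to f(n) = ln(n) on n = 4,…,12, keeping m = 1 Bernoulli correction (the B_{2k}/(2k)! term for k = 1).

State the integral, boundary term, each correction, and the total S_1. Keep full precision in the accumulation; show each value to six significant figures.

S_1 ≈ 18.1954

∫_4^12 ln(x) dx evaluates to 16.2737.
Endpoint term: (f(4) + f(12))/2 = (1.38629 + 2.48491)/2 = 1.93560.
Integral + boundary = 18.2093.
Order-1 term: 1/12 · (0.0833333 − 0.250000) = -0.0138889.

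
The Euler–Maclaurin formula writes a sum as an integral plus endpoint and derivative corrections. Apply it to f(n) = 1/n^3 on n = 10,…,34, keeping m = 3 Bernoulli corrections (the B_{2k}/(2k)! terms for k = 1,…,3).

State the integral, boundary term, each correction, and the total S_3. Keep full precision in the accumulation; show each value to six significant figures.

∫_10^34 1/x^3 dx evaluates to 0.00456747.
Boundary: ½(f(10) + f(34)) = ½(0.00100000 + 2.54427e-05) = 0.000512721.
Integral + boundary = 0.00508020.
Order-1 term: 1/12 · (-2.24494e-06 − (-0.000300000)) = 2.48129e-05.
Partial sum through k=1: 0.00510501.
Order-2 term: −1/720 · (-3.88399e-08 − (-6.00000e-05)) = -8.32794e-08.
Partial sum through k=2: 0.00510493.
Order-3 term: 1/30240 · (-1.41114e-09 − (-2.52000e-05)) = 8.33287e-10.

S_3 ≈ 0.00510493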